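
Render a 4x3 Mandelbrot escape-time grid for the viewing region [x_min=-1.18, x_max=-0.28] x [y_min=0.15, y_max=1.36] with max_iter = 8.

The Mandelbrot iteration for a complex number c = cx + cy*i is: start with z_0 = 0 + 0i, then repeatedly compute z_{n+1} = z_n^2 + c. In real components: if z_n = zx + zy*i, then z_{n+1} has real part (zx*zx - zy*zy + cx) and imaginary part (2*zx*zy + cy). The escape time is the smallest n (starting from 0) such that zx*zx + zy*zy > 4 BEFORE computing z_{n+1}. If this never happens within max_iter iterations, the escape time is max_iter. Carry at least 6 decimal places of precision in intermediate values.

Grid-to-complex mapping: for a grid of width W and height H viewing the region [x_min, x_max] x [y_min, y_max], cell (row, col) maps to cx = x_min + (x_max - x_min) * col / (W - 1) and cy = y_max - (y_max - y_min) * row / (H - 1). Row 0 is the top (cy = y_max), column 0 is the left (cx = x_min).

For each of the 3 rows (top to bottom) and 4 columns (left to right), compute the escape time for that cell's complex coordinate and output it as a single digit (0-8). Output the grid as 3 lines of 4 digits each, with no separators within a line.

Answer: 2222
3458
8888

Derivation:
(row=0, col=0): c = -1.1800 + 1.3600i → escape time 2
(row=0, col=1): c = -0.8800 + 1.3600i → escape time 2
(row=0, col=2): c = -0.5800 + 1.3600i → escape time 2
(row=0, col=3): c = -0.2800 + 1.3600i → escape time 2
(row=1, col=0): c = -1.1800 + 0.7550i → escape time 3
(row=1, col=1): c = -0.8800 + 0.7550i → escape time 4
(row=1, col=2): c = -0.5800 + 0.7550i → escape time 5
(row=1, col=3): c = -0.2800 + 0.7550i → escape time 8
(row=2, col=0): c = -1.1800 + 0.1500i → escape time 8
(row=2, col=1): c = -0.8800 + 0.1500i → escape time 8
(row=2, col=2): c = -0.5800 + 0.1500i → escape time 8
(row=2, col=3): c = -0.2800 + 0.1500i → escape time 8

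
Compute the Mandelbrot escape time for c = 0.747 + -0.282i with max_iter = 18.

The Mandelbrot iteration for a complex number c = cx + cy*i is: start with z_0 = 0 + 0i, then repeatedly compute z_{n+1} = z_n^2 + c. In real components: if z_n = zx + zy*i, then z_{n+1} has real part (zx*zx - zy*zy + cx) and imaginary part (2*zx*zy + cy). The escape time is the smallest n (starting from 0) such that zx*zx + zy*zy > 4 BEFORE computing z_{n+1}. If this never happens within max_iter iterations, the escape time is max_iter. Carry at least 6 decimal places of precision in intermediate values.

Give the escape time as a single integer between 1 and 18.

z_0 = 0 + 0i, c = 0.7470 + -0.2820i
Iter 1: z = 0.7470 + -0.2820i, |z|^2 = 0.6375
Iter 2: z = 1.2255 + -0.7033i, |z|^2 = 1.9965
Iter 3: z = 1.7542 + -2.0058i, |z|^2 = 7.1003
Escaped at iteration 3

Answer: 3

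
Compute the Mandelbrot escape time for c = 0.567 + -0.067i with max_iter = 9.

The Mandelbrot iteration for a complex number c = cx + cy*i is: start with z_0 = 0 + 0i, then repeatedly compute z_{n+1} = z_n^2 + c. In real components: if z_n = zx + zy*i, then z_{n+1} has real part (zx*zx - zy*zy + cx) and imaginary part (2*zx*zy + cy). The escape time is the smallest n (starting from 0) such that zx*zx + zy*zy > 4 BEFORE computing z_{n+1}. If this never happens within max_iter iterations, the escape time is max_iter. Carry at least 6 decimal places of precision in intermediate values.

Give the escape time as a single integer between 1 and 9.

Answer: 4

Derivation:
z_0 = 0 + 0i, c = 0.5670 + -0.0670i
Iter 1: z = 0.5670 + -0.0670i, |z|^2 = 0.3260
Iter 2: z = 0.8840 + -0.1430i, |z|^2 = 0.8019
Iter 3: z = 1.3280 + -0.3198i, |z|^2 = 1.8659
Iter 4: z = 2.2284 + -0.9164i, |z|^2 = 5.8053
Escaped at iteration 4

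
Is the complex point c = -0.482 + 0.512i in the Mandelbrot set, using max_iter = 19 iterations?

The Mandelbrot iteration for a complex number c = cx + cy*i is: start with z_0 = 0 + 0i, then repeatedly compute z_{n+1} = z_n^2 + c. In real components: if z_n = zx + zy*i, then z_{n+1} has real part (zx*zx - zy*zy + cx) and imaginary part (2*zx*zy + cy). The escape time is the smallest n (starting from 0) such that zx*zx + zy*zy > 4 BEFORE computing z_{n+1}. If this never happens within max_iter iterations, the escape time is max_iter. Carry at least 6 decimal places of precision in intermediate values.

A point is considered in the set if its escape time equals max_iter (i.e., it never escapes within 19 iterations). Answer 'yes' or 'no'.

z_0 = 0 + 0i, c = -0.4820 + 0.5120i
Iter 1: z = -0.4820 + 0.5120i, |z|^2 = 0.4945
Iter 2: z = -0.5118 + 0.0184i, |z|^2 = 0.2623
Iter 3: z = -0.2204 + 0.4931i, |z|^2 = 0.2917
Iter 4: z = -0.6766 + 0.2946i, |z|^2 = 0.5446
Iter 5: z = -0.1110 + 0.1133i, |z|^2 = 0.0252
Iter 6: z = -0.4825 + 0.4868i, |z|^2 = 0.4698
Iter 7: z = -0.4862 + 0.0422i, |z|^2 = 0.2382
Iter 8: z = -0.2474 + 0.4710i, |z|^2 = 0.2830
Iter 9: z = -0.6426 + 0.2790i, |z|^2 = 0.4908
Iter 10: z = -0.1469 + 0.1534i, |z|^2 = 0.0451
Iter 11: z = -0.4840 + 0.4669i, |z|^2 = 0.4523
Iter 12: z = -0.4658 + 0.0600i, |z|^2 = 0.2206
Iter 13: z = -0.2686 + 0.4561i, |z|^2 = 0.2802
Iter 14: z = -0.6178 + 0.2670i, |z|^2 = 0.4530
Iter 15: z = -0.1715 + 0.1821i, |z|^2 = 0.0626
Iter 16: z = -0.4857 + 0.4495i, |z|^2 = 0.4380
Iter 17: z = -0.4481 + 0.0753i, |z|^2 = 0.2065
Iter 18: z = -0.2869 + 0.4445i, |z|^2 = 0.2799
Did not escape in 19 iterations → in set

Answer: yes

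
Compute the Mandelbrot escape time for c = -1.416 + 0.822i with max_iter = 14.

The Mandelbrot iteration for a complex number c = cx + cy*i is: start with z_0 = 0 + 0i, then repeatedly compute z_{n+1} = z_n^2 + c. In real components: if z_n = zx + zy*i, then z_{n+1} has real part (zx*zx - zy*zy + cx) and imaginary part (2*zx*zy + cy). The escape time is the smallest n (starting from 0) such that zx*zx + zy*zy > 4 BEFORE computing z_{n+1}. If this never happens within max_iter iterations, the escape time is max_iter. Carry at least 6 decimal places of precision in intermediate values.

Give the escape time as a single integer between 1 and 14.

Answer: 3

Derivation:
z_0 = 0 + 0i, c = -1.4160 + 0.8220i
Iter 1: z = -1.4160 + 0.8220i, |z|^2 = 2.6807
Iter 2: z = -0.0866 + -1.5059i, |z|^2 = 2.2753
Iter 3: z = -3.6762 + 1.0829i, |z|^2 = 14.6874
Escaped at iteration 3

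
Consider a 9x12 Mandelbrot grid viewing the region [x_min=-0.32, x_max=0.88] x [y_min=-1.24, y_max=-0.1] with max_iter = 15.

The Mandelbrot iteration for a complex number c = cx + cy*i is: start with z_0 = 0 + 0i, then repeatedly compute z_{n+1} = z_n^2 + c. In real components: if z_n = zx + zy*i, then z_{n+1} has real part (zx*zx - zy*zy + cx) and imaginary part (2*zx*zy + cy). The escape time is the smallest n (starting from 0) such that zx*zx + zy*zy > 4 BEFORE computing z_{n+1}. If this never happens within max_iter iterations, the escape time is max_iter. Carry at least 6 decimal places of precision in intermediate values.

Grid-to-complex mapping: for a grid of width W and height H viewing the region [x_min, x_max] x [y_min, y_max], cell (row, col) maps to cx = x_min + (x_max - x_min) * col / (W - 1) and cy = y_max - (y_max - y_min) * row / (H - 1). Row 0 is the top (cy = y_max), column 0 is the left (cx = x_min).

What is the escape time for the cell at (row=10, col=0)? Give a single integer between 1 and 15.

Answer: 4

Derivation:
z_0 = 0 + 0i, c = -0.3200 + -1.1364i
Iter 1: z = -0.3200 + -1.1364i, |z|^2 = 1.3937
Iter 2: z = -1.5089 + -0.4091i, |z|^2 = 2.4442
Iter 3: z = 1.7895 + 0.0982i, |z|^2 = 3.2119
Iter 4: z = 2.8726 + -0.7849i, |z|^2 = 8.8681
Escaped at iteration 4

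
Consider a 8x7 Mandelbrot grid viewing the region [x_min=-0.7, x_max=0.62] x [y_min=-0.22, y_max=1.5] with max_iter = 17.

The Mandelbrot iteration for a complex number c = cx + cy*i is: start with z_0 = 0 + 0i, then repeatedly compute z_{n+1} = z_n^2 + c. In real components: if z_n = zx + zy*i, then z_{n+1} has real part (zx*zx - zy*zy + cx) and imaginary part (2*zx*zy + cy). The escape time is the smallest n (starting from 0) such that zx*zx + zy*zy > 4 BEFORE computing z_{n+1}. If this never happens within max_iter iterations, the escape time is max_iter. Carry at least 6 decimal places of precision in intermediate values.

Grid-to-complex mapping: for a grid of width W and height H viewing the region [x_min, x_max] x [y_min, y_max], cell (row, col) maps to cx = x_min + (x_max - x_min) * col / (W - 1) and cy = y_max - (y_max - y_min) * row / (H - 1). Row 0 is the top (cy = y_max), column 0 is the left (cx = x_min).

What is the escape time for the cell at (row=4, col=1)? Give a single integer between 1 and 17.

Answer: 17

Derivation:
z_0 = 0 + 0i, c = -0.5114 + 0.3533i
Iter 1: z = -0.5114 + 0.3533i, |z|^2 = 0.3864
Iter 2: z = -0.3747 + -0.0081i, |z|^2 = 0.1405
Iter 3: z = -0.3711 + 0.3594i, |z|^2 = 0.2669
Iter 4: z = -0.5029 + 0.0866i, |z|^2 = 0.2604
Iter 5: z = -0.2660 + 0.2662i, |z|^2 = 0.1417
Iter 6: z = -0.5115 + 0.2117i, |z|^2 = 0.3065
Iter 7: z = -0.2946 + 0.1368i, |z|^2 = 0.1055
Iter 8: z = -0.4434 + 0.2728i, |z|^2 = 0.2710
Iter 9: z = -0.3893 + 0.1115i, |z|^2 = 0.1639
Iter 10: z = -0.3723 + 0.2665i, |z|^2 = 0.2097
Iter 11: z = -0.4438 + 0.1548i, |z|^2 = 0.2210
Iter 12: z = -0.3384 + 0.2159i, |z|^2 = 0.1611
Iter 13: z = -0.4435 + 0.2072i, |z|^2 = 0.2396
Iter 14: z = -0.3577 + 0.1695i, |z|^2 = 0.1567
Iter 15: z = -0.4122 + 0.2321i, |z|^2 = 0.2238
Iter 16: z = -0.3953 + 0.1620i, |z|^2 = 0.1825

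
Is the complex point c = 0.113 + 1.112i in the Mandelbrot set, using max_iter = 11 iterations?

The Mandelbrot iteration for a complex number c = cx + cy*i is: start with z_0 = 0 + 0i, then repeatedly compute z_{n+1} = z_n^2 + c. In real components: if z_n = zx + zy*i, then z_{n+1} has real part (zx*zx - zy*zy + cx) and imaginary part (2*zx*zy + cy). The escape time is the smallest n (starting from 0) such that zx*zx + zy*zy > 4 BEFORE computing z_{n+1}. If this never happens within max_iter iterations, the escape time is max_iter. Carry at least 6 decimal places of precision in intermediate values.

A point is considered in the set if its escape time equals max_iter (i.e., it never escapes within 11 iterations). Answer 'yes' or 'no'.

Answer: no

Derivation:
z_0 = 0 + 0i, c = 0.1130 + 1.1120i
Iter 1: z = 0.1130 + 1.1120i, |z|^2 = 1.2493
Iter 2: z = -1.1108 + 1.3633i, |z|^2 = 3.0924
Iter 3: z = -0.5118 + -1.9167i, |z|^2 = 3.9355
Iter 4: z = -3.2987 + 3.0739i, |z|^2 = 20.3300
Escaped at iteration 4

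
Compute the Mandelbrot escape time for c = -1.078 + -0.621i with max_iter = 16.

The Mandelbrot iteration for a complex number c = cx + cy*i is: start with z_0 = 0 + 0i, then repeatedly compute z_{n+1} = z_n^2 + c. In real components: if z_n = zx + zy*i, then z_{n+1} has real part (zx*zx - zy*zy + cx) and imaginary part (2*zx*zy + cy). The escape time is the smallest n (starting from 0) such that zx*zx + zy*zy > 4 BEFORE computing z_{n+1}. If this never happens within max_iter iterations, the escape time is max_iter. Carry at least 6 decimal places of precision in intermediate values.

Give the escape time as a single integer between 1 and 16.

z_0 = 0 + 0i, c = -1.0780 + -0.6210i
Iter 1: z = -1.0780 + -0.6210i, |z|^2 = 1.5477
Iter 2: z = -0.3016 + 0.7179i, |z|^2 = 0.6063
Iter 3: z = -1.5024 + -1.0540i, |z|^2 = 3.3681
Iter 4: z = 0.0684 + 2.5460i, |z|^2 = 6.4866
Escaped at iteration 4

Answer: 4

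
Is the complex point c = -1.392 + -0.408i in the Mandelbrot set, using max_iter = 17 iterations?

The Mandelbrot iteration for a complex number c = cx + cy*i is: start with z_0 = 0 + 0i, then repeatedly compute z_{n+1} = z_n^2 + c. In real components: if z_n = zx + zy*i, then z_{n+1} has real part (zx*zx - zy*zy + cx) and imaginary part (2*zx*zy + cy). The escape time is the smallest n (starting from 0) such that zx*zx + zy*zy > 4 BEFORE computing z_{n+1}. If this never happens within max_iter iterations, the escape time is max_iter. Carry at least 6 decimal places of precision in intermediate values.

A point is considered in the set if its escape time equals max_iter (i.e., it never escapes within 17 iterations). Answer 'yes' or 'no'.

z_0 = 0 + 0i, c = -1.3920 + -0.4080i
Iter 1: z = -1.3920 + -0.4080i, |z|^2 = 2.1041
Iter 2: z = 0.3792 + 0.7279i, |z|^2 = 0.6736
Iter 3: z = -1.7780 + 0.1440i, |z|^2 = 3.1820
Iter 4: z = 1.7486 + -0.9201i, |z|^2 = 3.9041
Iter 5: z = 0.8188 + -3.6258i, |z|^2 = 13.8169
Escaped at iteration 5

Answer: no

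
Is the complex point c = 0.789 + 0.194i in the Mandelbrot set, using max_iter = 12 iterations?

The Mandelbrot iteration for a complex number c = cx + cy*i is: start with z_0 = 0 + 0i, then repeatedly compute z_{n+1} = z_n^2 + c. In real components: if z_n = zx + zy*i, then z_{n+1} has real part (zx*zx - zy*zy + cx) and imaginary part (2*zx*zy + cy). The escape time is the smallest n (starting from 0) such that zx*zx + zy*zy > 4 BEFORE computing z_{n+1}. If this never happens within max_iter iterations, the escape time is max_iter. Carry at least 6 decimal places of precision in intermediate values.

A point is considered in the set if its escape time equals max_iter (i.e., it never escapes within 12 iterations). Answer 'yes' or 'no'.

z_0 = 0 + 0i, c = 0.7890 + 0.1940i
Iter 1: z = 0.7890 + 0.1940i, |z|^2 = 0.6602
Iter 2: z = 1.3739 + 0.5001i, |z|^2 = 2.1377
Iter 3: z = 2.4264 + 1.5682i, |z|^2 = 8.3470
Escaped at iteration 3

Answer: no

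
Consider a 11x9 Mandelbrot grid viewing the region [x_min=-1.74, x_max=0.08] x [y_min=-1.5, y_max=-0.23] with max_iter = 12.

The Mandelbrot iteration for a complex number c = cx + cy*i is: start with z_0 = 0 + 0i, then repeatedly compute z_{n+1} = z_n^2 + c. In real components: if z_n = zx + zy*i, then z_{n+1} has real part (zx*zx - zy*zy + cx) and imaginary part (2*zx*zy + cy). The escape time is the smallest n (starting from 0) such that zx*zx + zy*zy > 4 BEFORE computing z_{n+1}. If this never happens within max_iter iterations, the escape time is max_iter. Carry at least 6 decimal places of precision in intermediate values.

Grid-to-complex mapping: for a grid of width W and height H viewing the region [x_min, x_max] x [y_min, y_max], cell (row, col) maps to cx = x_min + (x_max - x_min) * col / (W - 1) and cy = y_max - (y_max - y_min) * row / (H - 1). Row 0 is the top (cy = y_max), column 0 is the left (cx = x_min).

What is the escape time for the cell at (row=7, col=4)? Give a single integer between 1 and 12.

Answer: 2

Derivation:
z_0 = 0 + 0i, c = -1.0120 + -1.3413i
Iter 1: z = -1.0120 + -1.3413i, |z|^2 = 2.8231
Iter 2: z = -1.7868 + 1.3734i, |z|^2 = 5.0790
Escaped at iteration 2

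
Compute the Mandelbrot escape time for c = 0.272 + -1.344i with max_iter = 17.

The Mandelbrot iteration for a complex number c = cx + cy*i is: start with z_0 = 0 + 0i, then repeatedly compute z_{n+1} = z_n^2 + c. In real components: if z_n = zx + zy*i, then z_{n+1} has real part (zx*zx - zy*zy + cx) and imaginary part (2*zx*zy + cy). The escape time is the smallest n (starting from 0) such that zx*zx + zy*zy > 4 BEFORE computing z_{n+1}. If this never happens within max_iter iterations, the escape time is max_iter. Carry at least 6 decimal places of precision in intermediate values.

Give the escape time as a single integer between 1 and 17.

Answer: 2

Derivation:
z_0 = 0 + 0i, c = 0.2720 + -1.3440i
Iter 1: z = 0.2720 + -1.3440i, |z|^2 = 1.8803
Iter 2: z = -1.4604 + -2.0751i, |z|^2 = 6.4388
Escaped at iteration 2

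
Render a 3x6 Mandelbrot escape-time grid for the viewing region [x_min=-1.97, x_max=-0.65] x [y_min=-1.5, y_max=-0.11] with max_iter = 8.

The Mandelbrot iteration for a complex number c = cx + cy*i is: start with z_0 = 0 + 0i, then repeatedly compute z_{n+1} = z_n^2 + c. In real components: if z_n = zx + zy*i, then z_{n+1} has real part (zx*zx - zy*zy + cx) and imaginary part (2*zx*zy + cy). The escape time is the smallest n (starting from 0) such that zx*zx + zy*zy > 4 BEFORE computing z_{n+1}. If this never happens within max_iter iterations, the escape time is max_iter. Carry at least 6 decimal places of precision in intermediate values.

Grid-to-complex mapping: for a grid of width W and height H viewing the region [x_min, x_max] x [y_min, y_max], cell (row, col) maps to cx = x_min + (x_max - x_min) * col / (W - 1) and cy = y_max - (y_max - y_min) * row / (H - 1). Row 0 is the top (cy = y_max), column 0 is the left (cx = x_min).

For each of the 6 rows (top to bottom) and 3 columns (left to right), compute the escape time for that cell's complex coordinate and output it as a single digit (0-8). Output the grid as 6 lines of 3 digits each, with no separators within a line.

Answer: 488
168
137
134
123
122

Derivation:
(row=0, col=0): c = -1.9700 + -0.1100i → escape time 4
(row=0, col=1): c = -1.3100 + -0.1100i → escape time 8
(row=0, col=2): c = -0.6500 + -0.1100i → escape time 8
(row=1, col=0): c = -1.9700 + -0.3880i → escape time 1
(row=1, col=1): c = -1.3100 + -0.3880i → escape time 6
(row=1, col=2): c = -0.6500 + -0.3880i → escape time 8
(row=2, col=0): c = -1.9700 + -0.6660i → escape time 1
(row=2, col=1): c = -1.3100 + -0.6660i → escape time 3
(row=2, col=2): c = -0.6500 + -0.6660i → escape time 7
(row=3, col=0): c = -1.9700 + -0.9440i → escape time 1
(row=3, col=1): c = -1.3100 + -0.9440i → escape time 3
(row=3, col=2): c = -0.6500 + -0.9440i → escape time 4
(row=4, col=0): c = -1.9700 + -1.2220i → escape time 1
(row=4, col=1): c = -1.3100 + -1.2220i → escape time 2
(row=4, col=2): c = -0.6500 + -1.2220i → escape time 3
(row=5, col=0): c = -1.9700 + -1.5000i → escape time 1
(row=5, col=1): c = -1.3100 + -1.5000i → escape time 2
(row=5, col=2): c = -0.6500 + -1.5000i → escape time 2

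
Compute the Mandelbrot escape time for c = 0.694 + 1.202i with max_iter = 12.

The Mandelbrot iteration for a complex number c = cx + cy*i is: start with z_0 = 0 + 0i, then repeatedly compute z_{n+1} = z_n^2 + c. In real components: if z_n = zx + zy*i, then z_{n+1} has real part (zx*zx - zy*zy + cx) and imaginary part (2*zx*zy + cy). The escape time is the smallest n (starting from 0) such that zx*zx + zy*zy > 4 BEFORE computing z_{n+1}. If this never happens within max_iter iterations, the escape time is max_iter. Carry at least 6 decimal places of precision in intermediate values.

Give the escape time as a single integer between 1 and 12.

z_0 = 0 + 0i, c = 0.6940 + 1.2020i
Iter 1: z = 0.6940 + 1.2020i, |z|^2 = 1.9264
Iter 2: z = -0.2692 + 2.8704i, |z|^2 = 8.3115
Escaped at iteration 2

Answer: 2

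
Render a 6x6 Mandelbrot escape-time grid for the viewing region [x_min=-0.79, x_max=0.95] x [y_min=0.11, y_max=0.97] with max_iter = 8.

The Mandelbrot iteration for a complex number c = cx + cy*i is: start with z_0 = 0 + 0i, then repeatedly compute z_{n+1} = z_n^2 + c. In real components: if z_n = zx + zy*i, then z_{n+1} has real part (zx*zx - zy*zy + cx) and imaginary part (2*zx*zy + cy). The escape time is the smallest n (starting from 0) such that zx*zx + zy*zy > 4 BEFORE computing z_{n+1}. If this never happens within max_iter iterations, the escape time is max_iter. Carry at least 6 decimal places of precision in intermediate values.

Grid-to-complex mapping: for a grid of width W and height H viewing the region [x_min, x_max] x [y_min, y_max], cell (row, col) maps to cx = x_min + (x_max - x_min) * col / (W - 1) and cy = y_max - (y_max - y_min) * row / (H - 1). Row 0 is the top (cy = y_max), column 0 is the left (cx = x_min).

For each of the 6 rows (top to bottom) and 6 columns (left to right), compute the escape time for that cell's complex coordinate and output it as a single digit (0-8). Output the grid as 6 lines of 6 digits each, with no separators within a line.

Answer: 348422
468532
588832
788842
888843
888843

Derivation:
(row=0, col=0): c = -0.7900 + 0.9700i → escape time 3
(row=0, col=1): c = -0.4420 + 0.9700i → escape time 4
(row=0, col=2): c = -0.0940 + 0.9700i → escape time 8
(row=0, col=3): c = 0.2540 + 0.9700i → escape time 4
(row=0, col=4): c = 0.6020 + 0.9700i → escape time 2
(row=0, col=5): c = 0.9500 + 0.9700i → escape time 2
(row=1, col=0): c = -0.7900 + 0.7980i → escape time 4
(row=1, col=1): c = -0.4420 + 0.7980i → escape time 6
(row=1, col=2): c = -0.0940 + 0.7980i → escape time 8
(row=1, col=3): c = 0.2540 + 0.7980i → escape time 5
(row=1, col=4): c = 0.6020 + 0.7980i → escape time 3
(row=1, col=5): c = 0.9500 + 0.7980i → escape time 2
(row=2, col=0): c = -0.7900 + 0.6260i → escape time 5
(row=2, col=1): c = -0.4420 + 0.6260i → escape time 8
(row=2, col=2): c = -0.0940 + 0.6260i → escape time 8
(row=2, col=3): c = 0.2540 + 0.6260i → escape time 8
(row=2, col=4): c = 0.6020 + 0.6260i → escape time 3
(row=2, col=5): c = 0.9500 + 0.6260i → escape time 2
(row=3, col=0): c = -0.7900 + 0.4540i → escape time 7
(row=3, col=1): c = -0.4420 + 0.4540i → escape time 8
(row=3, col=2): c = -0.0940 + 0.4540i → escape time 8
(row=3, col=3): c = 0.2540 + 0.4540i → escape time 8
(row=3, col=4): c = 0.6020 + 0.4540i → escape time 4
(row=3, col=5): c = 0.9500 + 0.4540i → escape time 2
(row=4, col=0): c = -0.7900 + 0.2820i → escape time 8
(row=4, col=1): c = -0.4420 + 0.2820i → escape time 8
(row=4, col=2): c = -0.0940 + 0.2820i → escape time 8
(row=4, col=3): c = 0.2540 + 0.2820i → escape time 8
(row=4, col=4): c = 0.6020 + 0.2820i → escape time 4
(row=4, col=5): c = 0.9500 + 0.2820i → escape time 3
(row=5, col=0): c = -0.7900 + 0.1100i → escape time 8
(row=5, col=1): c = -0.4420 + 0.1100i → escape time 8
(row=5, col=2): c = -0.0940 + 0.1100i → escape time 8
(row=5, col=3): c = 0.2540 + 0.1100i → escape time 8
(row=5, col=4): c = 0.6020 + 0.1100i → escape time 4
(row=5, col=5): c = 0.9500 + 0.1100i → escape time 3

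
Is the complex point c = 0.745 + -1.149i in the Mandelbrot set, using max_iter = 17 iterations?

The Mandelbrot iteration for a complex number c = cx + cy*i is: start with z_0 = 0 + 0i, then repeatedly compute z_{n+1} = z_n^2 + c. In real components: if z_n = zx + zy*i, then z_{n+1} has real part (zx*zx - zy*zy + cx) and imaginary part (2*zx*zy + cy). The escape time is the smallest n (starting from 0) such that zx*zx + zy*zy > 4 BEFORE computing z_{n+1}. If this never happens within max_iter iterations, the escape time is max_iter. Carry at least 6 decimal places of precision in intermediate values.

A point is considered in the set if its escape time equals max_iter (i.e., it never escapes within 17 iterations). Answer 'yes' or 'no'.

Answer: no

Derivation:
z_0 = 0 + 0i, c = 0.7450 + -1.1490i
Iter 1: z = 0.7450 + -1.1490i, |z|^2 = 1.8752
Iter 2: z = -0.0202 + -2.8610i, |z|^2 = 8.1858
Escaped at iteration 2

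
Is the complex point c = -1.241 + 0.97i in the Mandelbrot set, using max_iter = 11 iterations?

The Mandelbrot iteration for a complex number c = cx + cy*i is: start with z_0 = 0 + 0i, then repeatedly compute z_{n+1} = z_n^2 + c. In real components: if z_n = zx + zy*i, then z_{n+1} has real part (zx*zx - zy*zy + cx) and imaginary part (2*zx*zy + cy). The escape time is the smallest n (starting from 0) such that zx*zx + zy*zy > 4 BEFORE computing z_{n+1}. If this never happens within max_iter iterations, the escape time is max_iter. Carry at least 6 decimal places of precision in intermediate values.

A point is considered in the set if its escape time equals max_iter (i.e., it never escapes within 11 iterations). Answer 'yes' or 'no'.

Answer: no

Derivation:
z_0 = 0 + 0i, c = -1.2410 + 0.9700i
Iter 1: z = -1.2410 + 0.9700i, |z|^2 = 2.4810
Iter 2: z = -0.6418 + -1.4375i, |z|^2 = 2.4785
Iter 3: z = -2.8956 + 2.8153i, |z|^2 = 16.3102
Escaped at iteration 3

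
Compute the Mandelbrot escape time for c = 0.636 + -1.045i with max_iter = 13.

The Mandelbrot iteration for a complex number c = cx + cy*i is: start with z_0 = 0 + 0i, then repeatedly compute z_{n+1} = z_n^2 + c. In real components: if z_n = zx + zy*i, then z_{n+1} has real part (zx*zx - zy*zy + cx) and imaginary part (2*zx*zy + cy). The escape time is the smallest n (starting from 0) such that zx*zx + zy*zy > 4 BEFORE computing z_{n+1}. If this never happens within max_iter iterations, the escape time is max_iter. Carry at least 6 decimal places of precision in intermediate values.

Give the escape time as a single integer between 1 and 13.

Answer: 2

Derivation:
z_0 = 0 + 0i, c = 0.6360 + -1.0450i
Iter 1: z = 0.6360 + -1.0450i, |z|^2 = 1.4965
Iter 2: z = -0.0515 + -2.3742i, |z|^2 = 5.6397
Escaped at iteration 2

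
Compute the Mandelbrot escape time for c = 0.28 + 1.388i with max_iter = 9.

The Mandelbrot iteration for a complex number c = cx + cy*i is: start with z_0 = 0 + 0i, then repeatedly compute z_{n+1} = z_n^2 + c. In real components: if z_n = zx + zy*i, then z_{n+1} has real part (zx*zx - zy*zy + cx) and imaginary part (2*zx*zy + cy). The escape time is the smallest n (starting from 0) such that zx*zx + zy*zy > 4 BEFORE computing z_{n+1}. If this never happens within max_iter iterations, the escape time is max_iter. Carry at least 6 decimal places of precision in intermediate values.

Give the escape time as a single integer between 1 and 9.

z_0 = 0 + 0i, c = 0.2800 + 1.3880i
Iter 1: z = 0.2800 + 1.3880i, |z|^2 = 2.0049
Iter 2: z = -1.5681 + 2.1653i, |z|^2 = 7.1475
Escaped at iteration 2

Answer: 2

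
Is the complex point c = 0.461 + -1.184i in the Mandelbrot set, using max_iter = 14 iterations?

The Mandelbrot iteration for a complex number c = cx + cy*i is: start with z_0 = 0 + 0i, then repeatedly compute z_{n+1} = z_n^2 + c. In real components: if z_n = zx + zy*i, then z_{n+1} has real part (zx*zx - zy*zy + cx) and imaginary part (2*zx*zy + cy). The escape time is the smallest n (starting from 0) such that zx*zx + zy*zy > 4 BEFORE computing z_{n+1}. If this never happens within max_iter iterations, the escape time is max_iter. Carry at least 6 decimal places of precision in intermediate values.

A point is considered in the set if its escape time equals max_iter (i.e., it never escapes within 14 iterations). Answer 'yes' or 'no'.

Answer: no

Derivation:
z_0 = 0 + 0i, c = 0.4610 + -1.1840i
Iter 1: z = 0.4610 + -1.1840i, |z|^2 = 1.6144
Iter 2: z = -0.7283 + -2.2756i, |z|^2 = 5.7090
Escaped at iteration 2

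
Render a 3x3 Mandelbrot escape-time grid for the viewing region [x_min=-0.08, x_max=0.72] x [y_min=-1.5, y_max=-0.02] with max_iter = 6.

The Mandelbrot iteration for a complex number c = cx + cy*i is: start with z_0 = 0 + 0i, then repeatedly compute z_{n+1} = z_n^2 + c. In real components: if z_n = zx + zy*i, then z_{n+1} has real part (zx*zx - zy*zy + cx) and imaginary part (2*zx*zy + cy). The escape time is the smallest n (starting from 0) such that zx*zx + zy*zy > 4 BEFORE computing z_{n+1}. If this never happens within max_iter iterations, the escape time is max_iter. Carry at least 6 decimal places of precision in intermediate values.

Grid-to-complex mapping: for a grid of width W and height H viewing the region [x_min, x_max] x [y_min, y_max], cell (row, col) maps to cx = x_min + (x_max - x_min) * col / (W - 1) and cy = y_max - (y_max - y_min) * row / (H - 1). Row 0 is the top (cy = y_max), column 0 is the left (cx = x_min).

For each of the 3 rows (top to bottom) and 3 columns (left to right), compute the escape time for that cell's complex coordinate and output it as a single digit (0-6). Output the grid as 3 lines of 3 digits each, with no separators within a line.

Answer: 663
653
222

Derivation:
(row=0, col=0): c = -0.0800 + -0.0200i → escape time 6
(row=0, col=1): c = 0.3200 + -0.0200i → escape time 6
(row=0, col=2): c = 0.7200 + -0.0200i → escape time 3
(row=1, col=0): c = -0.0800 + -0.7600i → escape time 6
(row=1, col=1): c = 0.3200 + -0.7600i → escape time 5
(row=1, col=2): c = 0.7200 + -0.7600i → escape time 3
(row=2, col=0): c = -0.0800 + -1.5000i → escape time 2
(row=2, col=1): c = 0.3200 + -1.5000i → escape time 2
(row=2, col=2): c = 0.7200 + -1.5000i → escape time 2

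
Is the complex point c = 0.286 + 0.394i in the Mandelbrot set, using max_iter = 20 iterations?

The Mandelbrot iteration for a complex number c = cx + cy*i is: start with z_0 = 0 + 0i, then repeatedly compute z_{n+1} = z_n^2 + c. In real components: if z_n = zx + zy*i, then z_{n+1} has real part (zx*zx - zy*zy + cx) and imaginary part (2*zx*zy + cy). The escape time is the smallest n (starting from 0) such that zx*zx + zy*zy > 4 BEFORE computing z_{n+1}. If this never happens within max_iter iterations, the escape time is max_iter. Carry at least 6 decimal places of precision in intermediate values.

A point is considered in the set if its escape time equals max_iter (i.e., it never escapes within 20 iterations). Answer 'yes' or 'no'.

Answer: yes

Derivation:
z_0 = 0 + 0i, c = 0.2860 + 0.3940i
Iter 1: z = 0.2860 + 0.3940i, |z|^2 = 0.2370
Iter 2: z = 0.2126 + 0.6194i, |z|^2 = 0.4288
Iter 3: z = -0.0524 + 0.6573i, |z|^2 = 0.4348
Iter 4: z = -0.1433 + 0.3251i, |z|^2 = 0.1262
Iter 5: z = 0.2009 + 0.3008i, |z|^2 = 0.1308
Iter 6: z = 0.2358 + 0.5149i, |z|^2 = 0.3207
Iter 7: z = 0.0765 + 0.6369i, |z|^2 = 0.4114
Iter 8: z = -0.1137 + 0.4915i, |z|^2 = 0.2545
Iter 9: z = 0.0574 + 0.2822i, |z|^2 = 0.0829
Iter 10: z = 0.2096 + 0.4264i, |z|^2 = 0.2257
Iter 11: z = 0.1482 + 0.5728i, |z|^2 = 0.3500
Iter 12: z = -0.0201 + 0.5637i, |z|^2 = 0.3182
Iter 13: z = -0.0314 + 0.3713i, |z|^2 = 0.1389
Iter 14: z = 0.1491 + 0.3707i, |z|^2 = 0.1597
Iter 15: z = 0.1708 + 0.5046i, |z|^2 = 0.2837
Iter 16: z = 0.0606 + 0.5664i, |z|^2 = 0.3244
Iter 17: z = -0.0311 + 0.4627i, |z|^2 = 0.2150
Iter 18: z = 0.0729 + 0.3652i, |z|^2 = 0.1387
Iter 19: z = 0.1579 + 0.4473i, |z|^2 = 0.2250
Did not escape in 20 iterations → in set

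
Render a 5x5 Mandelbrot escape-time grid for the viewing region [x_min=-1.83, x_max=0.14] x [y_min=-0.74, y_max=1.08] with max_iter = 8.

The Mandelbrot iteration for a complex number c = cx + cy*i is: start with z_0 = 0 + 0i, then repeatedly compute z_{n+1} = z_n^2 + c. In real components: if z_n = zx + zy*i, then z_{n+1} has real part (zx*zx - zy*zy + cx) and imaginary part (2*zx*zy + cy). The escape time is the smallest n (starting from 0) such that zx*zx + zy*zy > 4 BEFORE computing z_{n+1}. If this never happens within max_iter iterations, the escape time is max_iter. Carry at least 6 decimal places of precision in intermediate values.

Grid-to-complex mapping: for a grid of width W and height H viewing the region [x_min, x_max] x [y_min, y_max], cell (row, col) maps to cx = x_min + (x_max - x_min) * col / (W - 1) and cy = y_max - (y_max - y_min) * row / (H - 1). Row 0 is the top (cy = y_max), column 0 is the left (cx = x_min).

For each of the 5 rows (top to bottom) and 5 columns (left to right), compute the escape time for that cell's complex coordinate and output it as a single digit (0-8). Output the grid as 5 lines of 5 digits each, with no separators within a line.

(row=0, col=0): c = -1.8300 + 1.0800i → escape time 1
(row=0, col=1): c = -1.3375 + 1.0800i → escape time 3
(row=0, col=2): c = -0.8450 + 1.0800i → escape time 3
(row=0, col=3): c = -0.3525 + 1.0800i → escape time 4
(row=0, col=4): c = 0.1400 + 1.0800i → escape time 4
(row=1, col=0): c = -1.8300 + 0.6250i → escape time 2
(row=1, col=1): c = -1.3375 + 0.6250i → escape time 3
(row=1, col=2): c = -0.8450 + 0.6250i → escape time 5
(row=1, col=3): c = -0.3525 + 0.6250i → escape time 8
(row=1, col=4): c = 0.1400 + 0.6250i → escape time 8
(row=2, col=0): c = -1.8300 + 0.1700i → escape time 4
(row=2, col=1): c = -1.3375 + 0.1700i → escape time 8
(row=2, col=2): c = -0.8450 + 0.1700i → escape time 8
(row=2, col=3): c = -0.3525 + 0.1700i → escape time 8
(row=2, col=4): c = 0.1400 + 0.1700i → escape time 8
(row=3, col=0): c = -1.8300 + -0.2850i → escape time 4
(row=3, col=1): c = -1.3375 + -0.2850i → escape time 6
(row=3, col=2): c = -0.8450 + -0.2850i → escape time 8
(row=3, col=3): c = -0.3525 + -0.2850i → escape time 8
(row=3, col=4): c = 0.1400 + -0.2850i → escape time 8
(row=4, col=0): c = -1.8300 + -0.7400i → escape time 2
(row=4, col=1): c = -1.3375 + -0.7400i → escape time 3
(row=4, col=2): c = -0.8450 + -0.7400i → escape time 4
(row=4, col=3): c = -0.3525 + -0.7400i → escape time 8
(row=4, col=4): c = 0.1400 + -0.7400i → escape time 6

Answer: 13344
23588
48888
46888
23486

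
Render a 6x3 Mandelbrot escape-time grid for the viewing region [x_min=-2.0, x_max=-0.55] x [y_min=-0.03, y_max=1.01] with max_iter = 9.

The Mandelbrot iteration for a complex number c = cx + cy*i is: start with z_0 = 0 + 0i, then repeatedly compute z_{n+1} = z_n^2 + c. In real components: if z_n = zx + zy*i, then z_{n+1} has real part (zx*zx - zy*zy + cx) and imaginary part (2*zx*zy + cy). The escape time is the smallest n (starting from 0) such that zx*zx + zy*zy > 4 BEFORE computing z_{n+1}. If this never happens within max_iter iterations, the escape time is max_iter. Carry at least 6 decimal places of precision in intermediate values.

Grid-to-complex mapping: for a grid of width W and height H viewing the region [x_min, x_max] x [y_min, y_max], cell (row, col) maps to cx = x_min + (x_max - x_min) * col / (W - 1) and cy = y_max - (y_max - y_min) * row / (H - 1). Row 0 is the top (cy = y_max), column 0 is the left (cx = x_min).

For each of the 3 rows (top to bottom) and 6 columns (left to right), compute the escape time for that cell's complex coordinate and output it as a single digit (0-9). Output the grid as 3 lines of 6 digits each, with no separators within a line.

(row=0, col=0): c = -2.0000 + 1.0100i → escape time 1
(row=0, col=1): c = -1.7100 + 1.0100i → escape time 2
(row=0, col=2): c = -1.4200 + 1.0100i → escape time 3
(row=0, col=3): c = -1.1300 + 1.0100i → escape time 3
(row=0, col=4): c = -0.8400 + 1.0100i → escape time 3
(row=0, col=5): c = -0.5500 + 1.0100i → escape time 4
(row=1, col=0): c = -2.0000 + 0.4900i → escape time 1
(row=1, col=1): c = -1.7100 + 0.4900i → escape time 3
(row=1, col=2): c = -1.4200 + 0.4900i → escape time 3
(row=1, col=3): c = -1.1300 + 0.4900i → escape time 5
(row=1, col=4): c = -0.8400 + 0.4900i → escape time 6
(row=1, col=5): c = -0.5500 + 0.4900i → escape time 9
(row=2, col=0): c = -2.0000 + -0.0300i → escape time 1
(row=2, col=1): c = -1.7100 + -0.0300i → escape time 8
(row=2, col=2): c = -1.4200 + -0.0300i → escape time 9
(row=2, col=3): c = -1.1300 + -0.0300i → escape time 9
(row=2, col=4): c = -0.8400 + -0.0300i → escape time 9
(row=2, col=5): c = -0.5500 + -0.0300i → escape time 9

Answer: 123334
133569
189999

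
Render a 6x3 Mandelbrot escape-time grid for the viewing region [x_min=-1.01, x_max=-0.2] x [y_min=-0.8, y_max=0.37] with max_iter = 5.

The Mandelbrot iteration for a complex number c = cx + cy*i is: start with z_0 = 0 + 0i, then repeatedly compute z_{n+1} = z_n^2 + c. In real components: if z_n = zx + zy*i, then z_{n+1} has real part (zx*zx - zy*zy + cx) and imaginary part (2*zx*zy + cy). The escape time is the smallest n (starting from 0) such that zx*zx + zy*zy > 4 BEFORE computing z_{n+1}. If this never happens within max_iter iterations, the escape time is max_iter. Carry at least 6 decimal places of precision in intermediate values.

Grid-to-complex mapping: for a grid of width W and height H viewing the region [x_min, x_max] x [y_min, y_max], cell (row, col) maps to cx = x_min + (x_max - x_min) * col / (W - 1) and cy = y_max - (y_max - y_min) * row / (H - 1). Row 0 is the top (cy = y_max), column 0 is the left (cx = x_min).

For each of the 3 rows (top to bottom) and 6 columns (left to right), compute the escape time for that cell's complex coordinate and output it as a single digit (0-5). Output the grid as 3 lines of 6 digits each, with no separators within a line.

Answer: 555555
555555
344555

Derivation:
(row=0, col=0): c = -1.0100 + 0.3700i → escape time 5
(row=0, col=1): c = -0.8480 + 0.3700i → escape time 5
(row=0, col=2): c = -0.6860 + 0.3700i → escape time 5
(row=0, col=3): c = -0.5240 + 0.3700i → escape time 5
(row=0, col=4): c = -0.3620 + 0.3700i → escape time 5
(row=0, col=5): c = -0.2000 + 0.3700i → escape time 5
(row=1, col=0): c = -1.0100 + -0.2150i → escape time 5
(row=1, col=1): c = -0.8480 + -0.2150i → escape time 5
(row=1, col=2): c = -0.6860 + -0.2150i → escape time 5
(row=1, col=3): c = -0.5240 + -0.2150i → escape time 5
(row=1, col=4): c = -0.3620 + -0.2150i → escape time 5
(row=1, col=5): c = -0.2000 + -0.2150i → escape time 5
(row=2, col=0): c = -1.0100 + -0.8000i → escape time 3
(row=2, col=1): c = -0.8480 + -0.8000i → escape time 4
(row=2, col=2): c = -0.6860 + -0.8000i → escape time 4
(row=2, col=3): c = -0.5240 + -0.8000i → escape time 5
(row=2, col=4): c = -0.3620 + -0.8000i → escape time 5
(row=2, col=5): c = -0.2000 + -0.8000i → escape time 5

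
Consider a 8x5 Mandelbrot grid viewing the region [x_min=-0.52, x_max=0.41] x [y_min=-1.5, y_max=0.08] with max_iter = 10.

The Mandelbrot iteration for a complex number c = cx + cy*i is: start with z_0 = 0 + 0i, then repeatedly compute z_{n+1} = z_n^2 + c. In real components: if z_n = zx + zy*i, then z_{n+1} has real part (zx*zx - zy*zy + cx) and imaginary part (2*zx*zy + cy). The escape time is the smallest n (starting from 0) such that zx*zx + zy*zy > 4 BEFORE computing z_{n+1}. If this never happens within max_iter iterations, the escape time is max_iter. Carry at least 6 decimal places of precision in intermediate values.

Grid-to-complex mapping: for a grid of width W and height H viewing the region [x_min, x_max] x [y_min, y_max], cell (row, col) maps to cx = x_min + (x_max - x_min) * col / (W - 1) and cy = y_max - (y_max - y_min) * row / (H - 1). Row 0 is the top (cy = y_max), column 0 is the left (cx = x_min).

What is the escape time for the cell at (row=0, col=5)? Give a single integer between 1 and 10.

z_0 = 0 + 0i, c = 0.1443 + 0.0800i
Iter 1: z = 0.1443 + 0.0800i, |z|^2 = 0.0272
Iter 2: z = 0.1587 + 0.1031i, |z|^2 = 0.0358
Iter 3: z = 0.1588 + 0.1127i, |z|^2 = 0.0379
Iter 4: z = 0.1568 + 0.1158i, |z|^2 = 0.0380
Iter 5: z = 0.1555 + 0.1163i, |z|^2 = 0.0377
Iter 6: z = 0.1549 + 0.1162i, |z|^2 = 0.0375
Iter 7: z = 0.1548 + 0.1160i, |z|^2 = 0.0374
Iter 8: z = 0.1548 + 0.1159i, |z|^2 = 0.0374
Iter 9: z = 0.1548 + 0.1159i, |z|^2 = 0.0374

Answer: 10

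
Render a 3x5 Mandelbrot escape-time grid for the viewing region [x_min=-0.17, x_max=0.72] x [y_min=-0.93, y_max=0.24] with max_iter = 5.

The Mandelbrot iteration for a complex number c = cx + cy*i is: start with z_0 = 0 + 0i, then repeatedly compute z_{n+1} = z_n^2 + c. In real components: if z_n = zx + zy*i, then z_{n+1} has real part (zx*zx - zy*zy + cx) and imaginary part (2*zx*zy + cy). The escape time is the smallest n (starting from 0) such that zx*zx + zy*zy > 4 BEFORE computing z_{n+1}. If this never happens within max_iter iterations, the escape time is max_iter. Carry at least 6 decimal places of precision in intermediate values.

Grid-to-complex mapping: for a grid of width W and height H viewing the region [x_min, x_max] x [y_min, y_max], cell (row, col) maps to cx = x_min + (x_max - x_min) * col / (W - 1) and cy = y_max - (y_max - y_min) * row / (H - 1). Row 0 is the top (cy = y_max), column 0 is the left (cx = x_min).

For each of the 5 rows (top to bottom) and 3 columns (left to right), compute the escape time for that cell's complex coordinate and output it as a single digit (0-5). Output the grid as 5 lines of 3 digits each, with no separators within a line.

(row=0, col=0): c = -0.1700 + 0.2400i → escape time 5
(row=0, col=1): c = 0.2750 + 0.2400i → escape time 5
(row=0, col=2): c = 0.7200 + 0.2400i → escape time 3
(row=1, col=0): c = -0.1700 + -0.0525i → escape time 5
(row=1, col=1): c = 0.2750 + -0.0525i → escape time 5
(row=1, col=2): c = 0.7200 + -0.0525i → escape time 3
(row=2, col=0): c = -0.1700 + -0.3450i → escape time 5
(row=2, col=1): c = 0.2750 + -0.3450i → escape time 5
(row=2, col=2): c = 0.7200 + -0.3450i → escape time 3
(row=3, col=0): c = -0.1700 + -0.6375i → escape time 5
(row=3, col=1): c = 0.2750 + -0.6375i → escape time 5
(row=3, col=2): c = 0.7200 + -0.6375i → escape time 3
(row=4, col=0): c = -0.1700 + -0.9300i → escape time 5
(row=4, col=1): c = 0.2750 + -0.9300i → escape time 4
(row=4, col=2): c = 0.7200 + -0.9300i → escape time 2

Answer: 553
553
553
553
542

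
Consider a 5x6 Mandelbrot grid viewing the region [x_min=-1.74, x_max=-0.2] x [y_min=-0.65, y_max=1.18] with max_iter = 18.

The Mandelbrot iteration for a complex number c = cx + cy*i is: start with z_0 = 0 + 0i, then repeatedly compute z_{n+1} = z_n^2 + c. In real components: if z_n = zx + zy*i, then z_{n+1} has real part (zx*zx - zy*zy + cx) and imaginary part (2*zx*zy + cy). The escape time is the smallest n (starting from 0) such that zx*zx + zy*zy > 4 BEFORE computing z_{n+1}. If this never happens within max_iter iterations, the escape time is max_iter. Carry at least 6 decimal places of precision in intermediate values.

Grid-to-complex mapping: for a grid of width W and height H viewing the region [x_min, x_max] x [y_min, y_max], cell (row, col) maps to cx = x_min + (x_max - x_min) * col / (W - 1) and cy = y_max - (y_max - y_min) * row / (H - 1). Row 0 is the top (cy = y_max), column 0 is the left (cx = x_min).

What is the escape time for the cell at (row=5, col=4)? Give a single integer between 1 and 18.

Answer: 18

Derivation:
z_0 = 0 + 0i, c = -0.2000 + -0.6500i
Iter 1: z = -0.2000 + -0.6500i, |z|^2 = 0.4625
Iter 2: z = -0.5825 + -0.3900i, |z|^2 = 0.4914
Iter 3: z = -0.0128 + -0.1956i, |z|^2 = 0.0384
Iter 4: z = -0.2381 + -0.6450i, |z|^2 = 0.4727
Iter 5: z = -0.5593 + -0.3428i, |z|^2 = 0.4304
Iter 6: z = -0.0047 + -0.2665i, |z|^2 = 0.0710
Iter 7: z = -0.2710 + -0.6475i, |z|^2 = 0.4927
Iter 8: z = -0.5458 + -0.2991i, |z|^2 = 0.3873
Iter 9: z = 0.0085 + -0.3235i, |z|^2 = 0.1047
Iter 10: z = -0.3046 + -0.6555i, |z|^2 = 0.5224
Iter 11: z = -0.5369 + -0.2507i, |z|^2 = 0.3511
Iter 12: z = 0.0254 + -0.3808i, |z|^2 = 0.1457
Iter 13: z = -0.3444 + -0.6693i, |z|^2 = 0.5666
Iter 14: z = -0.5294 + -0.1890i, |z|^2 = 0.3160
Iter 15: z = 0.0446 + -0.4499i, |z|^2 = 0.2044
Iter 16: z = -0.4004 + -0.6901i, |z|^2 = 0.6366
Iter 17: z = -0.5159 + -0.0973i, |z|^2 = 0.2756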